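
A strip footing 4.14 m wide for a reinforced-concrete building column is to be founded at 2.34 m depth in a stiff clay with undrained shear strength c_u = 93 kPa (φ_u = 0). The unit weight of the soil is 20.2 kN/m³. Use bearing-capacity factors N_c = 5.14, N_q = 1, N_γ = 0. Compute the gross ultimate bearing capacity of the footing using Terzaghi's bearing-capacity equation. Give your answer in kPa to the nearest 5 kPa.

q_ult ≈ 525 kPa

Effective surcharge at the founding depth q = γ·D_f = 20.2 × 2.34 = 47.268 kPa.
q_ult = c·N_c + q·N_q
     = 93 × 5.14 + 47.268 × 1
     = 478.02 + 47.268 = 525.29 kPa.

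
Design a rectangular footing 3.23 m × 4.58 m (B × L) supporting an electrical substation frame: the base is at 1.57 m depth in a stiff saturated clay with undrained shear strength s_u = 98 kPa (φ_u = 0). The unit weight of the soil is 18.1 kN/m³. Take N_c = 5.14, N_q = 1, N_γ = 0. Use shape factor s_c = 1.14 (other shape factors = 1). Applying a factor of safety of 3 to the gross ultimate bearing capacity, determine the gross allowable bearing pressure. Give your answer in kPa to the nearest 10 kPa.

Overburden at base level: q = 18.1 × 1.57 = 28.417 kPa.
Cohesion term c·N_c·s_c = 98 × 5.14 × 1.14 = 574.24 kPa; surcharge term q·N_q = 28.417 × 1 = 28.417 kPa.
q_ult = 574.24 + 28.417 = 602.66 kPa.
q_all = q_ult / FS = 602.66 / 3 = 200.89 kPa.

q_all ≈ 200 kPa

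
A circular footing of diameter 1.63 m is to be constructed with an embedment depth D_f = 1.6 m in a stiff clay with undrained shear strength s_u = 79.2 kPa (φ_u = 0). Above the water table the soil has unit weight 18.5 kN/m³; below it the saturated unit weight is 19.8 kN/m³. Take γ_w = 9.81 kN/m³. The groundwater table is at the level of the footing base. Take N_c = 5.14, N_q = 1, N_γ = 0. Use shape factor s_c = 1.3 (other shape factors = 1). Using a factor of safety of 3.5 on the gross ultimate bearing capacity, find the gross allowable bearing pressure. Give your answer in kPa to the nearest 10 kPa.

Overburden at base level: q = 18.5 × 1.6 = 29.6 kPa.
Cohesion term c·N_c·s_c = 79.2 × 5.14 × 1.3 = 529.21 kPa; surcharge term q·N_q = 29.6 × 1 = 29.6 kPa.
q_ult = 529.21 + 29.6 = 558.81 kPa.
q_all = 558.81 / 3.5 = 159.66 kPa.

q_all ≈ 160 kPa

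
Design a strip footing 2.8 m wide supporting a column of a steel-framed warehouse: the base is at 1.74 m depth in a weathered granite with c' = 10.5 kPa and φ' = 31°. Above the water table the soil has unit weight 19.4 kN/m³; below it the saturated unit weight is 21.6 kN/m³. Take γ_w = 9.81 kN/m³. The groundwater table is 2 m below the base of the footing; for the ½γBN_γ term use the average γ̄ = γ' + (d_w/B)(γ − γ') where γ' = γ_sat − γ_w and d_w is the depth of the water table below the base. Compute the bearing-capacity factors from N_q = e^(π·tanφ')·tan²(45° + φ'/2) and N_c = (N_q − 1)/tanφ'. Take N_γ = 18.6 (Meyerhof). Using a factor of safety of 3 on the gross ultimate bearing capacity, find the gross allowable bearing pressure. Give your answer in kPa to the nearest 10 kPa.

N_q = e^(π·tan31°)·tan²(60.5°) = 20.63; N_c = (N_q − 1)/tanφ' = 32.67.
Effective surcharge at the founding depth q = γ·D_f = 19.4 × 1.74 = 33.756 kPa.
With d_w = 2 m < B, γ̄ = 11.79 + (2/2.8) × (19.4 − 11.79) = 17.226 kN/m³.
q_ult = c·N_c + q·N_q + 0.5·γ·B·N_γ
     = 10.5 × 32.671 + 33.756 × 20.631 + 0.5 × 17.226 × 2.8 × 18.6
     = 343.05 + 696.41 + 448.56 = 1488 kPa.
q_all = 1488 / 3 = 496.01 kPa.

q_all ≈ 500 kPa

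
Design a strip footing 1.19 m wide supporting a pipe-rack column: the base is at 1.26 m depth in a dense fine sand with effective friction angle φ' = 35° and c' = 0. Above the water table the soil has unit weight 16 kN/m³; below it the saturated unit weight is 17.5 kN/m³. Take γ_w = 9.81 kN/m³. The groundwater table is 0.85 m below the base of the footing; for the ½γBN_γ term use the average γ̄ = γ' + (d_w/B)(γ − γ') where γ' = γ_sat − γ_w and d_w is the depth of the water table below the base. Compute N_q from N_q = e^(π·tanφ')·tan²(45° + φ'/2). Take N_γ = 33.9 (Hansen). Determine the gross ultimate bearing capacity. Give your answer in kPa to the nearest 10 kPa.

q_ult ≈ 950 kPa

tan35° = 0.7002, so N_q = e^(π×0.7002)·tan²(62.5°) = 9.023 × 3.69 = 33.3.
Effective surcharge at the founding depth q = γ·D_f = 16 × 1.26 = 20.16 kPa.
With d_w = 0.85 m < B, γ̄ = 7.69 + (0.85/1.19) × (16 − 7.69) = 13.626 kN/m³.
q_ult = q·N_q + 0.5·γ·B·N_γ
     = 20.16 × 33.296 + 0.5 × 13.626 × 1.19 × 33.9
     = 671.25 + 274.84 = 946.09 kPa.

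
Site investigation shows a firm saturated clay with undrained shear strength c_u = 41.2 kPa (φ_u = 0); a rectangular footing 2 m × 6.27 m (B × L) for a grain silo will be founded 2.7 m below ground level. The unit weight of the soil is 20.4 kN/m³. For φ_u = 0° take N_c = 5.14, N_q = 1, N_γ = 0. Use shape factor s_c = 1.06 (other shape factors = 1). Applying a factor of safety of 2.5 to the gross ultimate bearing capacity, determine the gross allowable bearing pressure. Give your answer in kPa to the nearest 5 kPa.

q_all ≈ 110 kPa

q = γ·D_f = 20.4 × 2.7 = 55.08 kPa.
c·N_c·s_c = 41.2 × 5.14 × 1.06 = 224.47 kPa
q·N_q = 55.08 × 1 = 55.08 kPa
q_ult = 224.47 + 55.08 = 279.55 kPa.
q_all = q_ult / FS = 279.55 / 2.5 = 111.82 kPa.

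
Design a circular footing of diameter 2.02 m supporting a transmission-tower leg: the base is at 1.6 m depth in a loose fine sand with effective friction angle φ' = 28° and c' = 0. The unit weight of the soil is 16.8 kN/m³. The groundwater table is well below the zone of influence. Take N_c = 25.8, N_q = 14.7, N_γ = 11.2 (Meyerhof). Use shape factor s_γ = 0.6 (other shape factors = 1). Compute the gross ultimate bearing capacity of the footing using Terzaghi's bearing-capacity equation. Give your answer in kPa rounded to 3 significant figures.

Effective surcharge at the founding depth q = γ·D_f = 16.8 × 1.6 = 26.88 kPa.
q_ult = q·N_q + 0.5·γ·B·N_γ·s_γ
     = 26.88 × 14.7 + 0.5 × 16.8 × 2.02 × 11.2 × 0.6
     = 395.14 + 114.02 = 509.16 kPa.

q_ult ≈ 509 kPa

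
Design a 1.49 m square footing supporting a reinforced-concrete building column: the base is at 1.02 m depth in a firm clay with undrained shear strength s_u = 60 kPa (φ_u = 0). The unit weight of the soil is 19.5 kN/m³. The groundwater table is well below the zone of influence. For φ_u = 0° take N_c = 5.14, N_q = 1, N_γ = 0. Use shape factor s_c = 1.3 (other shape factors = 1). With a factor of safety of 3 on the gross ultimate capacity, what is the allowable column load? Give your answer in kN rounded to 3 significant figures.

P_all ≈ 311 kN

q = γ·D_f = 19.5 × 1.02 = 19.89 kPa.
c·N_c·s_c = 60 × 5.14 × 1.3 = 400.92 kPa
q·N_q = 19.89 × 1 = 19.89 kPa
q_ult = 400.92 + 19.89 = 420.81 kPa.
Gross allowable pressure q_all = 420.81 / 3 = 140.27 kPa.
Footing area = 2.2201 m², so allowable column load = 140.27 × 2.2201 = 311.41 kN.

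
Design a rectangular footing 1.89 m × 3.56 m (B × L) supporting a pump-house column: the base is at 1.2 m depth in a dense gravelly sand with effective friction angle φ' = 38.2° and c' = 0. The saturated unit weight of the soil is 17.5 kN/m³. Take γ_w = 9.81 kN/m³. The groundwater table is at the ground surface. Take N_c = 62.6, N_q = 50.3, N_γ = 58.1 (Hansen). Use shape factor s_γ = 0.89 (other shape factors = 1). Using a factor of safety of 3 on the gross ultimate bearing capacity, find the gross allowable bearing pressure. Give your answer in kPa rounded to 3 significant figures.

q_all ≈ 280 kPa

Water table at ground surface, so effective unit weight γ' = 17.5 − 9.81 = 7.69 kN/m³ is used throughout; overburden q = 7.69 × 1.2 = 9.228 kPa; the same γ' applies in the ½γBN_γ term.
Surcharge term q·N_q = 9.228 × 50.3 = 464.17 kPa; self-weight term 0.5·γ·B·N_γ·s_γ = 0.5 × 7.69 × 1.89 × 58.1 × 0.89 = 375.77 kPa.
q_ult = 464.17 + 375.77 = 839.94 kPa.
q_all = 839.94 / 3 = 279.98 kPa.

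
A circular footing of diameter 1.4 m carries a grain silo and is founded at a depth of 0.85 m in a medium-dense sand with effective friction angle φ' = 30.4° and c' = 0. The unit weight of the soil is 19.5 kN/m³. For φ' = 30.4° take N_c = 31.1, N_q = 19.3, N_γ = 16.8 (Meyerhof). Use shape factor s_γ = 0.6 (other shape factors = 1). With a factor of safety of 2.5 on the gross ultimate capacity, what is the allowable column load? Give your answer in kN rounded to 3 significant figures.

Effective surcharge at the founding depth q = γ·D_f = 19.5 × 0.85 = 16.575 kPa.
q_ult = q·N_q + 0.5·γ·B·N_γ·s_γ
     = 16.575 × 19.3 + 0.5 × 19.5 × 1.4 × 16.8 × 0.6
     = 319.9 + 137.59 = 457.49 kPa.
Gross allowable pressure q_all = 457.49 / 2.5 = 183 kPa.
Footing area = 1.5394 m², so allowable column load = 183 × 1.5394 = 281.7 kN.

P_all ≈ 282 kN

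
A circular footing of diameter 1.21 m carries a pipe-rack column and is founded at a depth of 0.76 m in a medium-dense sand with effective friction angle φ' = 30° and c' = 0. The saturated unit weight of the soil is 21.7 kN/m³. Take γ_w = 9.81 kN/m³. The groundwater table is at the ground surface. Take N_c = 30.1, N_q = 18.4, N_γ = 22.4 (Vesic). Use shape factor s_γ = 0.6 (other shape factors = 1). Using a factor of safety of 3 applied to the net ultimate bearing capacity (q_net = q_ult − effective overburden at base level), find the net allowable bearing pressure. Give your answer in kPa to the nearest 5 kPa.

γ' = 21.7 − 9.81 = 11.89 kN/m³ (submerged throughout). q = 11.89 × 0.76 = 9.0364 kPa; the same γ' applies in the ½γBN_γ term.
q·N_q = 9.0364 × 18.4 = 166.27 kPa
0.5·γ·B·N_γ·s_γ = 0.5 × 11.89 × 1.21 × 22.4 × 0.6 = 96.68 kPa
q_ult = 166.27 + 96.68 = 262.95 kPa.
Net ultimate: q_net = 262.95 − 9.0364 = 253.91 kPa.
q_all(net) = 253.91 / 3 = 84.638 kPa.

q_all(net) ≈ 85 kPa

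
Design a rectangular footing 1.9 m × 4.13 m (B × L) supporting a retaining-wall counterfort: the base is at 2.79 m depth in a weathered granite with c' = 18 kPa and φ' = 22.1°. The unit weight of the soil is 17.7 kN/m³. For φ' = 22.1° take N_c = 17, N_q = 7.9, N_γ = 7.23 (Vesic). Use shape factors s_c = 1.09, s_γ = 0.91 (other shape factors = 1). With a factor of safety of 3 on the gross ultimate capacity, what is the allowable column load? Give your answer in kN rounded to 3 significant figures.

P_all ≈ 2180 kN

Effective surcharge at the founding depth q = γ·D_f = 17.7 × 2.79 = 49.383 kPa.
q_ult = c·N_c·s_c + q·N_q + 0.5·γ·B·N_γ·s_γ
     = 18 × 17 × 1.09 + 49.383 × 7.9 + 0.5 × 17.7 × 1.9 × 7.23 × 0.91
     = 333.54 + 390.13 + 110.63 = 834.3 kPa.
Gross allowable pressure q_all = 834.3 / 3 = 278.1 kPa.
Footing area = 7.847 m², so allowable column load = 278.1 × 7.847 = 2182.2 kN.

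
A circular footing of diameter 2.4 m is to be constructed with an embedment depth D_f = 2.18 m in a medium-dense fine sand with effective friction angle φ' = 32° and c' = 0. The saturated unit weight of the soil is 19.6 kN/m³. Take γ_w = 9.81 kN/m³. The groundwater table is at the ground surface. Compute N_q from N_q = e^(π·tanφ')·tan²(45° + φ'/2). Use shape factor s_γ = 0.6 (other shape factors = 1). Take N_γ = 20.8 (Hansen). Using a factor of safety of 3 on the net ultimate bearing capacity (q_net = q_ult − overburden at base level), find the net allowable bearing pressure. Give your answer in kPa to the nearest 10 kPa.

q_all(net) ≈ 210 kPa

N_q = e^(π·tan32°)·tan²(61°) = 23.18.
With the water table at the surface the whole profile is submerged: γ' = 19.6 − 9.81 = 9.79 kN/m³, so q = γ'·D_f = 21.342 kPa; the same γ' applies in the ½γBN_γ term.
q_ult = q·N_q + 0.5·γ·B·N_γ·s_γ
     = 21.342 × 23.177 + 0.5 × 9.79 × 2.4 × 20.8 × 0.6
     = 494.64 + 146.62 = 641.26 kPa.
q_net = 641.26 − 21.342 = 619.92 kPa.
q_all(net) = 619.92 / 3 = 206.64 kPa.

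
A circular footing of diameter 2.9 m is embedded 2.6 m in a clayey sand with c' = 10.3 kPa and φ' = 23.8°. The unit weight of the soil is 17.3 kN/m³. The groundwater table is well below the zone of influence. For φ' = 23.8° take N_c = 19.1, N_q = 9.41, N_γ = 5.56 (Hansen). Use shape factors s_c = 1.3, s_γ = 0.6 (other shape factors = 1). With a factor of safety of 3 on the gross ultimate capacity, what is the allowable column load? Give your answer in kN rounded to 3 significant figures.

Effective surcharge at the founding depth q = γ·D_f = 17.3 × 2.6 = 44.98 kPa.
q_ult = c·N_c·s_c + q·N_q + 0.5·γ·B·N_γ·s_γ
     = 10.3 × 19.1 × 1.3 + 44.98 × 9.41 + 0.5 × 17.3 × 2.9 × 5.56 × 0.6
     = 255.75 + 423.26 + 83.684 = 762.69 kPa.
Gross allowable pressure q_all = 762.69 / 3 = 254.23 kPa.
Footing area = 6.6052 m², so allowable column load = 254.23 × 6.6052 = 1679.2 kN.

P_all ≈ 1680 kN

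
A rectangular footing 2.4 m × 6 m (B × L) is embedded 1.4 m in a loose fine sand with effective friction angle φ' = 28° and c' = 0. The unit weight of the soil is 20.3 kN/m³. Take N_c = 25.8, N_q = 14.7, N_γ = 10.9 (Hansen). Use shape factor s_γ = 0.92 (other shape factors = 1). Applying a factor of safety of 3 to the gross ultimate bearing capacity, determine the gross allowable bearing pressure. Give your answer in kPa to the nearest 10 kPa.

q_all ≈ 220 kPa

Overburden at base level: q = 20.3 × 1.4 = 28.42 kPa.
Surcharge term q·N_q = 28.42 × 14.7 = 417.77 kPa; self-weight term 0.5·γ·B·N_γ·s_γ = 0.5 × 20.3 × 2.4 × 10.9 × 0.92 = 244.28 kPa.
q_ult = 417.77 + 244.28 = 662.06 kPa.
q_all = q_ult / FS = 662.06 / 3 = 220.69 kPa.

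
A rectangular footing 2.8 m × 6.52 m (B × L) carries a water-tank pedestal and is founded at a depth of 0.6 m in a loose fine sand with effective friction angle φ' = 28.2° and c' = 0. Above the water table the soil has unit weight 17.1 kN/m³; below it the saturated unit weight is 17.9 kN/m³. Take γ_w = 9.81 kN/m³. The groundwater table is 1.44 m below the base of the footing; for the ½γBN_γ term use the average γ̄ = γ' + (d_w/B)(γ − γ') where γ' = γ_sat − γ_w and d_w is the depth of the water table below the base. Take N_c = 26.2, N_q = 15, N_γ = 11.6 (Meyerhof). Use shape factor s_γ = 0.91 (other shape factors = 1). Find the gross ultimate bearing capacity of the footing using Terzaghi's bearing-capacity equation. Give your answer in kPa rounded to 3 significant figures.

q_ult ≈ 342 kPa

Overburden at base level: q = 17.1 × 0.6 = 10.26 kPa.
The water table is 1.44 m below the base (< B = 2.8 m), so the ½γBN_γ term uses γ̄ = γ' + (d_w/B)(γ − γ') = 8.09 + (1.44/2.8)(17.1 − 8.09) = 12.724 kN/m³.
Surcharge term q·N_q = 10.26 × 15 = 153.9 kPa; self-weight term 0.5·γ·B·N_γ·s_γ = 0.5 × 12.724 × 2.8 × 11.6 × 0.91 = 188.04 kPa.
q_ult = 153.9 + 188.04 = 341.94 kPa.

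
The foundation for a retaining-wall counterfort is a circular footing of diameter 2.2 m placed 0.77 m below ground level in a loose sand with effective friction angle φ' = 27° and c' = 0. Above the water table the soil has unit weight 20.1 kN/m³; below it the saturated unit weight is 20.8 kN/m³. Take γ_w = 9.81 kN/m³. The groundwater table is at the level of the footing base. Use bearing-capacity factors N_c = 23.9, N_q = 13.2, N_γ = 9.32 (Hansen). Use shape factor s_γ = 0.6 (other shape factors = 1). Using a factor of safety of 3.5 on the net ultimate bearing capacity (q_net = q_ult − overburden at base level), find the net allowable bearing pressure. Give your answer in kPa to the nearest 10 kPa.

q_all(net) ≈ 70 kPa

Overburden at base level: q = 20.1 × 0.77 = 15.477 kPa.
Below the base the soil is submerged, so the ½γBN_γ term uses γ' = 20.8 − 9.81 = 10.99 kN/m³.
Surcharge term q·N_q = 15.477 × 13.2 = 204.3 kPa; self-weight term 0.5·γ·B·N_γ·s_γ = 0.5 × 10.99 × 2.2 × 9.32 × 0.6 = 67.602 kPa.
q_ult = 204.3 + 67.602 = 271.9 kPa.
q_net = 271.9 − 15.477 = 256.42 kPa.
q_all(net) = 256.42 / 3.5 = 73.263 kPa.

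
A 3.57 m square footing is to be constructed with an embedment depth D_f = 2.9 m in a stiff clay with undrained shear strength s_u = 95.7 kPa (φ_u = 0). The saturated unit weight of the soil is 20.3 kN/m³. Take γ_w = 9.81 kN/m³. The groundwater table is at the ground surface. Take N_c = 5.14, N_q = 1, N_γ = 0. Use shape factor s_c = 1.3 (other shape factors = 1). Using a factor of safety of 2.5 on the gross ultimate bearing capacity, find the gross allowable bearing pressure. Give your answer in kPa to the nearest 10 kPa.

Water table at ground surface, so effective unit weight γ' = 20.3 − 9.81 = 10.49 kN/m³ is used throughout; overburden q = 10.49 × 2.9 = 30.421 kPa.
Cohesion term c·N_c·s_c = 95.7 × 5.14 × 1.3 = 639.47 kPa; surcharge term q·N_q = 30.421 × 1 = 30.421 kPa.
q_ult = 639.47 + 30.421 = 669.89 kPa.
q_all = 669.89 / 2.5 = 267.96 kPa.

q_all ≈ 270 kPa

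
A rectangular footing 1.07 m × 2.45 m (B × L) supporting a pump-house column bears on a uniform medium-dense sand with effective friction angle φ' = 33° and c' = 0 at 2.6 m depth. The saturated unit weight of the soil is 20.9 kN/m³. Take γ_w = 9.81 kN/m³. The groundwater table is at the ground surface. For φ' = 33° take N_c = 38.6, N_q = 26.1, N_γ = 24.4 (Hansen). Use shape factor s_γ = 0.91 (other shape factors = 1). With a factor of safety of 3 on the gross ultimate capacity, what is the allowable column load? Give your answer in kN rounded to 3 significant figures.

γ' = 20.9 − 9.81 = 11.09 kN/m³ (submerged throughout). q = 11.09 × 2.6 = 28.834 kPa; the same γ' applies in the ½γBN_γ term.
q·N_q = 28.834 × 26.1 = 752.57 kPa
0.5·γ·B·N_γ·s_γ = 0.5 × 11.09 × 1.07 × 24.4 × 0.91 = 131.74 kPa
q_ult = 752.57 + 131.74 = 884.31 kPa.
Gross allowable pressure q_all = 884.31 / 3 = 294.77 kPa.
Footing area = 2.6215 m², so allowable column load = 294.77 × 2.6215 = 772.74 kN.

P_all ≈ 773 kN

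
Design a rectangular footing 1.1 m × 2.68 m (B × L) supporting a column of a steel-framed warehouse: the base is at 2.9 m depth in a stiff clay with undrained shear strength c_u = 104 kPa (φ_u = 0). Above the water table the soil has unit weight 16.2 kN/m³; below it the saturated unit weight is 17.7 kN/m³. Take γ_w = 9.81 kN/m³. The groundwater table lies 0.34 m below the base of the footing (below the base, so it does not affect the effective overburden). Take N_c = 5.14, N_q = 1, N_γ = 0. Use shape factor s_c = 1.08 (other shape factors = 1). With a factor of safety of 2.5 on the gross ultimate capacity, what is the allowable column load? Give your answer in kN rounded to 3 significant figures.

P_all ≈ 736 kN

q = γ·D_f = 16.2 × 2.9 = 46.98 kPa.
c·N_c·s_c = 104 × 5.14 × 1.08 = 577.32 kPa
q·N_q = 46.98 × 1 = 46.98 kPa
q_ult = 577.32 + 46.98 = 624.3 kPa.
Gross allowable pressure q_all = 624.3 / 2.5 = 249.72 kPa.
Footing area = 2.948 m², so allowable column load = 249.72 × 2.948 = 736.18 kN.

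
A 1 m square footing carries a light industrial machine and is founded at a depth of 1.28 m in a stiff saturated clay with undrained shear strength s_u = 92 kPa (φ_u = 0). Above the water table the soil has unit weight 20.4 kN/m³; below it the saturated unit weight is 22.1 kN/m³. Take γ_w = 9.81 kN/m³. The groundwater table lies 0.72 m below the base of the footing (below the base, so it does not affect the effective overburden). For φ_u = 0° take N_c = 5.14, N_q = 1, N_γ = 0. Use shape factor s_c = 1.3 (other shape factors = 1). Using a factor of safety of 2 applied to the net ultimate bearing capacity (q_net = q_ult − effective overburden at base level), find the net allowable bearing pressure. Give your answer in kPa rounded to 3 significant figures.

q_all(net) ≈ 307 kPa

Overburden at base level: q = 20.4 × 1.28 = 26.112 kPa.
Cohesion term c·N_c·s_c = 92 × 5.14 × 1.3 = 614.74 kPa; surcharge term q·N_q = 26.112 × 1 = 26.112 kPa.
q_ult = 614.74 + 26.112 = 640.86 kPa.
Net ultimate: q_net = 640.86 − 26.112 = 614.74 kPa.
q_all(net) = 614.74 / 2 = 307.37 kPa.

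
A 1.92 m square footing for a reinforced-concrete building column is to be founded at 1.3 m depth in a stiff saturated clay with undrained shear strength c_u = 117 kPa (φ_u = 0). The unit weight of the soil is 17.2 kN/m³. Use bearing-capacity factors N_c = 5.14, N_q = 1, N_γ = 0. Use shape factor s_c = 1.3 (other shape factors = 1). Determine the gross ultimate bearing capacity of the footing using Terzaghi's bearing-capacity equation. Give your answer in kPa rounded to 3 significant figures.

Overburden at base level: q = 17.2 × 1.3 = 22.36 kPa.
Cohesion term c·N_c·s_c = 117 × 5.14 × 1.3 = 781.79 kPa; surcharge term q·N_q = 22.36 × 1 = 22.36 kPa.
q_ult = 781.79 + 22.36 = 804.15 kPa.

q_ult ≈ 804 kPa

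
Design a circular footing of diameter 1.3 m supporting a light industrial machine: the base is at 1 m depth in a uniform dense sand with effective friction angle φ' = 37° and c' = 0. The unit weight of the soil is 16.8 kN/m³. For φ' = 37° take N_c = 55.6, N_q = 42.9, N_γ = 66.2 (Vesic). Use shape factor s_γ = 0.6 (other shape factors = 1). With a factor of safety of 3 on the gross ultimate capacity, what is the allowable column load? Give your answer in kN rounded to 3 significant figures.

P_all ≈ 511 kN

Overburden at base level: q = 16.8 × 1 = 16.8 kPa.
Surcharge term q·N_q = 16.8 × 42.9 = 720.72 kPa; self-weight term 0.5·γ·B·N_γ·s_γ = 0.5 × 16.8 × 1.3 × 66.2 × 0.6 = 433.74 kPa.
q_ult = 720.72 + 433.74 = 1154.5 kPa.
Gross allowable pressure q_all = 1154.5 / 3 = 384.82 kPa.
Footing area = 1.3273 m², so allowable column load = 384.82 × 1.3273 = 510.77 kN.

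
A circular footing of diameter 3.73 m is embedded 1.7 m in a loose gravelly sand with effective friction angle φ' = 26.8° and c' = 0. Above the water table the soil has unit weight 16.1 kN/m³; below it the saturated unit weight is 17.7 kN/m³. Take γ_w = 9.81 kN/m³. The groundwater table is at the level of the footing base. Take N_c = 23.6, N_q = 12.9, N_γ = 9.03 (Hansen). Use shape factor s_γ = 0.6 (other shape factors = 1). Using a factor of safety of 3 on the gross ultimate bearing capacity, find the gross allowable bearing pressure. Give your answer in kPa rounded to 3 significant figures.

Effective surcharge at the founding depth q = γ·D_f = 16.1 × 1.7 = 27.37 kPa.
The water table coincides with the base, so in the self-weight term γ → γ' = 7.89 kN/m³.
q_ult = q·N_q + 0.5·γ·B·N_γ·s_γ
     = 27.37 × 12.9 + 0.5 × 7.89 × 3.73 × 9.03 × 0.6
     = 353.07 + 79.725 = 432.8 kPa.
q_all = 432.8 / 3 = 144.27 kPa.

q_all ≈ 144 kPa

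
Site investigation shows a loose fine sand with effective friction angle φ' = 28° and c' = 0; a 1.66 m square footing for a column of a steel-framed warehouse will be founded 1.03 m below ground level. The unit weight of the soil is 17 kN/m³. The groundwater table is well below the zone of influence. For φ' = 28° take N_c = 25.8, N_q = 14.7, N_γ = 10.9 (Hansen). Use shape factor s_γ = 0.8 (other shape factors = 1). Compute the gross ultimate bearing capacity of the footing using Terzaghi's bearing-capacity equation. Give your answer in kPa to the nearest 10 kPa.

q_ult ≈ 380 kPa

q = γ·D_f = 17 × 1.03 = 17.51 kPa.
q·N_q = 17.51 × 14.7 = 257.4 kPa
0.5·γ·B·N_γ·s_γ = 0.5 × 17 × 1.66 × 10.9 × 0.8 = 123.04 kPa
q_ult = 257.4 + 123.04 = 380.44 kPa.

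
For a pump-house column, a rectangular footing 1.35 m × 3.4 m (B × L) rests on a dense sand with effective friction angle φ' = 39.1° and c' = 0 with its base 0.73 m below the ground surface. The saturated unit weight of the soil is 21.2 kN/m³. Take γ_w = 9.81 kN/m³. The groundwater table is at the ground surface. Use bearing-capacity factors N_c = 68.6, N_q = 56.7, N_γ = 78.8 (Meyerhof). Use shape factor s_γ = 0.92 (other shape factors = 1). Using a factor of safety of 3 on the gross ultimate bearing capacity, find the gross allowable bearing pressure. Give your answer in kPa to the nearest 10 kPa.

Water table at ground surface, so effective unit weight γ' = 21.2 − 9.81 = 11.39 kN/m³ is used throughout; overburden q = 11.39 × 0.73 = 8.3147 kPa; the same γ' applies in the ½γBN_γ term.
Surcharge term q·N_q = 8.3147 × 56.7 = 471.44 kPa; self-weight term 0.5·γ·B·N_γ·s_γ = 0.5 × 11.39 × 1.35 × 78.8 × 0.92 = 557.37 kPa.
q_ult = 471.44 + 557.37 = 1028.8 kPa.
q_all = 1028.8 / 3 = 342.94 kPa.

q_all ≈ 340 kPa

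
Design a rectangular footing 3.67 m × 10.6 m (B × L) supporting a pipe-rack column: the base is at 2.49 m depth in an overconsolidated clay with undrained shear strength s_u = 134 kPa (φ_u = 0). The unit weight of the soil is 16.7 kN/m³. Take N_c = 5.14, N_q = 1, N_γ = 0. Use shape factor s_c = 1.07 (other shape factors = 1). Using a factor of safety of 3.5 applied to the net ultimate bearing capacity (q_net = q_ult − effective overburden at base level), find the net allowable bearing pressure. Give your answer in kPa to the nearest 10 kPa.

q_all(net) ≈ 210 kPa

q = γ·D_f = 16.7 × 2.49 = 41.583 kPa.
c·N_c·s_c = 134 × 5.14 × 1.07 = 736.97 kPa
q·N_q = 41.583 × 1 = 41.583 kPa
q_ult = 736.97 + 41.583 = 778.56 kPa.
Net ultimate: q_net = 778.56 − 41.583 = 736.97 kPa.
q_all(net) = 736.97 / 3.5 = 210.56 kPa.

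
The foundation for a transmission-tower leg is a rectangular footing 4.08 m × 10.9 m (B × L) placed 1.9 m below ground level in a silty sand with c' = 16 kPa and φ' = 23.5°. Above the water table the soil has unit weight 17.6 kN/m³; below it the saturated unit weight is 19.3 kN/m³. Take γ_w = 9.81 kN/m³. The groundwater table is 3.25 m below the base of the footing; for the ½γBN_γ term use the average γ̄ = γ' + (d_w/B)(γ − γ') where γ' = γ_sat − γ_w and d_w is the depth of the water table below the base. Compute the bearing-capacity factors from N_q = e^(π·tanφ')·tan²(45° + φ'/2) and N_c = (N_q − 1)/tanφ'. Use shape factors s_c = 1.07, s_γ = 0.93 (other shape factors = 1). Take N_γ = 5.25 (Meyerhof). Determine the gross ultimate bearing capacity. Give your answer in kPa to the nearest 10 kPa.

tan23.5° = 0.4348, so N_q = e^(π×0.4348)·tan²(56.75°) = 3.92 × 2.326 = 9.12.
N_c = (9.12 − 1)/tan23.5° = 18.67.
Overburden at base level: q = 17.6 × 1.9 = 33.44 kPa.
The water table is 3.25 m below the base (< B = 4.08 m), so the ½γBN_γ term uses γ̄ = γ' + (d_w/B)(γ − γ') = 9.49 + (3.25/4.08)(17.6 − 9.49) = 15.95 kN/m³.
Cohesion term c·N_c·s_c = 16 × 18.672 × 1.07 = 319.66 kPa; surcharge term q·N_q = 33.44 × 9.1187 = 304.93 kPa; self-weight term 0.5·γ·B·N_γ·s_γ = 0.5 × 15.95 × 4.08 × 5.25 × 0.93 = 158.87 kPa.
q_ult = 319.66 + 304.93 + 158.87 = 783.46 kPa.

q_ult ≈ 780 kPa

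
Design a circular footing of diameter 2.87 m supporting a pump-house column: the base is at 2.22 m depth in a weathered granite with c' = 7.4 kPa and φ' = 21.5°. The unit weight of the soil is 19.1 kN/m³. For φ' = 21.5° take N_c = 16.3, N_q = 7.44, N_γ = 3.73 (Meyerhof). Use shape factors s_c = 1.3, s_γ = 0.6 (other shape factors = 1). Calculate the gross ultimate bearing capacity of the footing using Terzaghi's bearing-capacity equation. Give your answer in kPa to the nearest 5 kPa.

q_ult ≈ 535 kPa

q = γ·D_f = 19.1 × 2.22 = 42.402 kPa.
c·N_c·s_c = 7.4 × 16.3 × 1.3 = 156.81 kPa
q·N_q = 42.402 × 7.44 = 315.47 kPa
0.5·γ·B·N_γ·s_γ = 0.5 × 19.1 × 2.87 × 3.73 × 0.6 = 61.34 kPa
q_ult = 156.81 + 315.47 + 61.34 = 533.62 kPa.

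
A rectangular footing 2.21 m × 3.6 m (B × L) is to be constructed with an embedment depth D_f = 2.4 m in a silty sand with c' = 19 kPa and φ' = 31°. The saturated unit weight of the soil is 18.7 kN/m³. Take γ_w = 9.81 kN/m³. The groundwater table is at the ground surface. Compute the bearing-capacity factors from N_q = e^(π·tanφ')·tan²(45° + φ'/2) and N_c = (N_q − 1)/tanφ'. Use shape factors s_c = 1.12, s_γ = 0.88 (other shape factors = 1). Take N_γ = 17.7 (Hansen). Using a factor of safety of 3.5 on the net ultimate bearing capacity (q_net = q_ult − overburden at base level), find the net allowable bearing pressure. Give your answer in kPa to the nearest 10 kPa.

q_all(net) ≈ 360 kPa

N_q = e^(π·tan31°)·tan²(60.5°) = 20.63; N_c = (N_q − 1)/tanφ' = 32.67.
γ' = 18.7 − 9.81 = 8.89 kN/m³ (submerged throughout). q = 8.89 × 2.4 = 21.336 kPa; the same γ' applies in the ½γBN_γ term.
c·N_c·s_c = 19 × 32.671 × 1.12 = 695.24 kPa
q·N_q = 21.336 × 20.631 = 440.18 kPa
0.5·γ·B·N_γ·s_γ = 0.5 × 8.89 × 2.21 × 17.7 × 0.88 = 153.01 kPa
q_ult = 695.24 + 440.18 + 153.01 = 1288.4 kPa.
q_net = 1288.4 − 21.336 = 1267.1 kPa.
q_all(net) = 1267.1 / 3.5 = 362.03 kPa.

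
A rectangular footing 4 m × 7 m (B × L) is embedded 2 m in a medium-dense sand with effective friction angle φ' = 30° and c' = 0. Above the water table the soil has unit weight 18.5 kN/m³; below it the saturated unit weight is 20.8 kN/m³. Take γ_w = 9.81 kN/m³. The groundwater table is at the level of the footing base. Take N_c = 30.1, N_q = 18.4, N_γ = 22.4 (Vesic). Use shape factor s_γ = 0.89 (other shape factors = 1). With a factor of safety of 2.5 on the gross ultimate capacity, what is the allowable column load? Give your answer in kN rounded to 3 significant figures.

q = γ·D_f = 18.5 × 2 = 37 kPa.
For the ½γBN_γ term take γ' = 20.8 − 9.81 = 10.99 kN/m³ (soil below base is submerged).
q·N_q = 37 × 18.4 = 680.8 kPa
0.5·γ·B·N_γ·s_γ = 0.5 × 10.99 × 4 × 22.4 × 0.89 = 438.19 kPa
q_ult = 680.8 + 438.19 = 1119 kPa.
Gross allowable pressure q_all = 1119 / 2.5 = 447.6 kPa.
Footing area = 28 m², so allowable column load = 447.6 × 28 = 12533 kN.

P_all ≈ 12500 kN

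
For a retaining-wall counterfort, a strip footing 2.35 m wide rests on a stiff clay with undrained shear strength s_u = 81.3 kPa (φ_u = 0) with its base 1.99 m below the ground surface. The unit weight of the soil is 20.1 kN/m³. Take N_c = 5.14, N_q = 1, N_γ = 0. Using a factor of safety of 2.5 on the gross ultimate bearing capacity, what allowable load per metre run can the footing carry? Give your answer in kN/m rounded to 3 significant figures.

≈ 430 kN/m

q = γ·D_f = 20.1 × 1.99 = 39.999 kPa.
c·N_c = 81.3 × 5.14 = 417.88 kPa
q·N_q = 39.999 × 1 = 39.999 kPa
q_ult = 417.88 + 39.999 = 457.88 kPa.
Gross allowable pressure q_all = 457.88 / 2.5 = 183.15 kPa.
Allowable wall load = q_all × B = 183.15 × 2.35 = 430.41 kN per metre run.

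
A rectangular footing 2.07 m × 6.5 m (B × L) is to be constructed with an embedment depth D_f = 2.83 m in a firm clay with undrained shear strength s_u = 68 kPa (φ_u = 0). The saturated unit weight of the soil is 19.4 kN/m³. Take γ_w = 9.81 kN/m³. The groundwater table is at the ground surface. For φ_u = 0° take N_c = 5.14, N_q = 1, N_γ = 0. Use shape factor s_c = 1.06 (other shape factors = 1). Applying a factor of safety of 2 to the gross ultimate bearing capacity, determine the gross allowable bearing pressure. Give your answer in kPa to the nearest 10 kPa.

With the water table at the surface the whole profile is submerged: γ' = 19.4 − 9.81 = 9.59 kN/m³, so q = γ'·D_f = 27.14 kPa.
q_ult = c·N_c·s_c + q·N_q
     = 68 × 5.14 × 1.06 + 27.14 × 1
     = 370.49 + 27.14 = 397.63 kPa.
q_all = q_ult / FS = 397.63 / 2 = 198.82 kPa.

q_all ≈ 200 kPa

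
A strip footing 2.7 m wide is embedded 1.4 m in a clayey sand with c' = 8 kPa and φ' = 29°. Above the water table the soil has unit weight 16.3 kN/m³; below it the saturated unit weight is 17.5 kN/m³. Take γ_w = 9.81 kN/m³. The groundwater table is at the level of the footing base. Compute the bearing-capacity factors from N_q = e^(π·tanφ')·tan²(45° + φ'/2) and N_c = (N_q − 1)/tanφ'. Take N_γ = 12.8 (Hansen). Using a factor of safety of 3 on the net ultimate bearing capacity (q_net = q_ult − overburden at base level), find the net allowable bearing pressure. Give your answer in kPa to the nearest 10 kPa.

N_q = e^(π·tan29°)·tan²(59.5°) = 16.44; N_c = (N_q − 1)/tanφ' = 27.86.
q = γ·D_f = 16.3 × 1.4 = 22.82 kPa.
For the ½γBN_γ term take γ' = 17.5 − 9.81 = 7.69 kN/m³ (soil below base is submerged).
c·N_c = 8 × 27.86 = 222.88 kPa
q·N_q = 22.82 × 16.443 = 375.24 kPa
0.5·γ·B·N_γ = 0.5 × 7.69 × 2.7 × 12.8 = 132.88 kPa
q_ult = 222.88 + 375.24 + 132.88 = 731 kPa.
q_net = 731 − 22.82 = 708.18 kPa.
q_all(net) = 708.18 / 3 = 236.06 kPa.

q_all(net) ≈ 240 kPa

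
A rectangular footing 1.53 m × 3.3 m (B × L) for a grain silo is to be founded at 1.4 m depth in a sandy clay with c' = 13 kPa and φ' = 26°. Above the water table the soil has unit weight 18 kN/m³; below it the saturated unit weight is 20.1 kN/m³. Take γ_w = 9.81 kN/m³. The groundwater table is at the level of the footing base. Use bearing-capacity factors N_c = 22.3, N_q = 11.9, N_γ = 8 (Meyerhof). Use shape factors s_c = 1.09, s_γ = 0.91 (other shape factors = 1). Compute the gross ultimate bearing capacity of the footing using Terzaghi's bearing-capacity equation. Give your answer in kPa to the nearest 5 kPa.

q = γ·D_f = 18 × 1.4 = 25.2 kPa.
For the ½γBN_γ term take γ' = 20.1 − 9.81 = 10.29 kN/m³ (soil below base is submerged).
c·N_c·s_c = 13 × 22.3 × 1.09 = 315.99 kPa
q·N_q = 25.2 × 11.9 = 299.88 kPa
0.5·γ·B·N_γ·s_γ = 0.5 × 10.29 × 1.53 × 8 × 0.91 = 57.307 kPa
q_ult = 315.99 + 299.88 + 57.307 = 673.18 kPa.

q_ult ≈ 675 kPa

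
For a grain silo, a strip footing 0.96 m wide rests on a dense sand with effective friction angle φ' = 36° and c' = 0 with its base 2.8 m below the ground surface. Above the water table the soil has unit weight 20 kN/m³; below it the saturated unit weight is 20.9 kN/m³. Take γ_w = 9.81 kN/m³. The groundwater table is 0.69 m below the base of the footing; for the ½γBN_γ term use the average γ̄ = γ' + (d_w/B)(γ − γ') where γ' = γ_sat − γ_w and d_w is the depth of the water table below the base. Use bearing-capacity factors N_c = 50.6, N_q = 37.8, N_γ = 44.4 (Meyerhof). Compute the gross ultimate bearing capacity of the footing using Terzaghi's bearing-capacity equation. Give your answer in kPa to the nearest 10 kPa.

q_ult ≈ 2490 kPa

Overburden at base level: q = 20 × 2.8 = 56 kPa.
The water table is 0.69 m below the base (< B = 0.96 m), so the ½γBN_γ term uses γ̄ = γ' + (d_w/B)(γ − γ') = 11.09 + (0.69/0.96)(20 − 11.09) = 17.494 kN/m³.
Surcharge term q·N_q = 56 × 37.8 = 2116.8 kPa; self-weight term 0.5·γ·B·N_γ = 0.5 × 17.494 × 0.96 × 44.4 = 372.83 kPa.
q_ult = 2116.8 + 372.83 = 2489.6 kPa.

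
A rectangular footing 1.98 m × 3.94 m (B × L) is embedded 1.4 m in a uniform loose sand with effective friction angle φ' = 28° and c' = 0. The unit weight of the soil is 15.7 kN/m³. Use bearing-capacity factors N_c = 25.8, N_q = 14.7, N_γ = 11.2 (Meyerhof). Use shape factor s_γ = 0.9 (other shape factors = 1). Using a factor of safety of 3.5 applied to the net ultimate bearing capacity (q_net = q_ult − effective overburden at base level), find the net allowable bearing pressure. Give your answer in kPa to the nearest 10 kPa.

Effective surcharge at the founding depth q = γ·D_f = 15.7 × 1.4 = 21.98 kPa.
q_ult = q·N_q + 0.5·γ·B·N_γ·s_γ
     = 21.98 × 14.7 + 0.5 × 15.7 × 1.98 × 11.2 × 0.9
     = 323.11 + 156.67 = 479.78 kPa.
Net ultimate: q_net = 479.78 − 21.98 = 457.8 kPa.
q_all(net) = 457.8 / 3.5 = 130.8 kPa.

q_all(net) ≈ 130 kPa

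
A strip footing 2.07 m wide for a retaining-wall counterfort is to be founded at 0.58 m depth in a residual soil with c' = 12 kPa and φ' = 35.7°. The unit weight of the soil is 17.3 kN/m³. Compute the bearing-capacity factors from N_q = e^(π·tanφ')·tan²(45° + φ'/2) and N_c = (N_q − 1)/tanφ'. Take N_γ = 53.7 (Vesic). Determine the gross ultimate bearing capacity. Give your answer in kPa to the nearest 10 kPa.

q_ult ≈ 1920 kPa

tan35.7° = 0.7186, so N_q = e^(π×0.7186)·tan²(62.85°) = 9.559 × 3.802 = 36.35.
N_c = (36.35 − 1)/tan35.7° = 49.19.
Overburden at base level: q = 17.3 × 0.58 = 10.034 kPa.
Cohesion term c·N_c = 12 × 49.19 = 590.28 kPa; surcharge term q·N_q = 10.034 × 36.346 = 364.7 kPa; self-weight term 0.5·γ·B·N_γ = 0.5 × 17.3 × 2.07 × 53.7 = 961.53 kPa.
q_ult = 590.28 + 364.7 + 961.53 = 1916.5 kPa.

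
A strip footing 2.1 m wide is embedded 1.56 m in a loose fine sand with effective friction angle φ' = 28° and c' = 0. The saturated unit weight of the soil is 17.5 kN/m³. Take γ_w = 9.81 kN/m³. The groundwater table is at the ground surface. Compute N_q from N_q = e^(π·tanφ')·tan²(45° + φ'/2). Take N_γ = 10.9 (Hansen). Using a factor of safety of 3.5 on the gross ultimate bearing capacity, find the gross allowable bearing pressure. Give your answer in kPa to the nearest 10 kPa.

q_all ≈ 80 kPa

N_q = e^(π·tan28°)·tan²(59°) = 14.72.
γ' = 17.5 − 9.81 = 7.69 kN/m³ (submerged throughout). q = 7.69 × 1.56 = 11.996 kPa; the same γ' applies in the ½γBN_γ term.
q·N_q = 11.996 × 14.72 = 176.59 kPa
0.5·γ·B·N_γ = 0.5 × 7.69 × 2.1 × 10.9 = 88.012 kPa
q_ult = 176.59 + 88.012 = 264.6 kPa.
q_all = 264.6 / 3.5 = 75.599 kPa.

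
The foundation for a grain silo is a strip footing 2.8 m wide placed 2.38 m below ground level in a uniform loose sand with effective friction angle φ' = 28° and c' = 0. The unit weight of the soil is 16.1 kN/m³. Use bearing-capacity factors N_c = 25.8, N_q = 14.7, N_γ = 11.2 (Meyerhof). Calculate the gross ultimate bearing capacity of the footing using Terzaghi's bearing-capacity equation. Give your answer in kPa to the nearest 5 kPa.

q_ult ≈ 815 kPa

q = γ·D_f = 16.1 × 2.38 = 38.318 kPa.
q·N_q = 38.318 × 14.7 = 563.27 kPa
0.5·γ·B·N_γ = 0.5 × 16.1 × 2.8 × 11.2 = 252.45 kPa
q_ult = 563.27 + 252.45 = 815.72 kPa.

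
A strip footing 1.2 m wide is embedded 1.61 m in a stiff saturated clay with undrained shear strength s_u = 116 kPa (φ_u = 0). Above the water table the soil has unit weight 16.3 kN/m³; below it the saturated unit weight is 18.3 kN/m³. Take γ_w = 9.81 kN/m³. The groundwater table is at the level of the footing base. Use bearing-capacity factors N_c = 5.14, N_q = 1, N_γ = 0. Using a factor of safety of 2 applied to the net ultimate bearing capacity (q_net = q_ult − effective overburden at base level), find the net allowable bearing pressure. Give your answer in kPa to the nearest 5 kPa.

q_all(net) ≈ 300 kPa

Effective surcharge at the founding depth q = γ·D_f = 16.3 × 1.61 = 26.243 kPa.
q_ult = c·N_c + q·N_q
     = 116 × 5.14 + 26.243 × 1
     = 596.24 + 26.243 = 622.48 kPa.
Net ultimate: q_net = 622.48 − 26.243 = 596.24 kPa.
q_all(net) = 596.24 / 2 = 298.12 kPa.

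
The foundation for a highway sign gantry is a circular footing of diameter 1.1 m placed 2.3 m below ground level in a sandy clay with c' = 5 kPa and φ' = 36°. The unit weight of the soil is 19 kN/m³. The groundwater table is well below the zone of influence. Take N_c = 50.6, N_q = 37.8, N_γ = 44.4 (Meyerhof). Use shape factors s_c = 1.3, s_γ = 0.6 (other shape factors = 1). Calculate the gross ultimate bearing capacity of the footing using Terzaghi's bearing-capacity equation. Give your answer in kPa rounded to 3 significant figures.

Overburden at base level: q = 19 × 2.3 = 43.7 kPa.
Cohesion term c·N_c·s_c = 5 × 50.6 × 1.3 = 328.9 kPa; surcharge term q·N_q = 43.7 × 37.8 = 1651.9 kPa; self-weight term 0.5·γ·B·N_γ·s_γ = 0.5 × 19 × 1.1 × 44.4 × 0.6 = 278.39 kPa.
q_ult = 328.9 + 1651.9 + 278.39 = 2259.1 kPa.

q_ult ≈ 2260 kPa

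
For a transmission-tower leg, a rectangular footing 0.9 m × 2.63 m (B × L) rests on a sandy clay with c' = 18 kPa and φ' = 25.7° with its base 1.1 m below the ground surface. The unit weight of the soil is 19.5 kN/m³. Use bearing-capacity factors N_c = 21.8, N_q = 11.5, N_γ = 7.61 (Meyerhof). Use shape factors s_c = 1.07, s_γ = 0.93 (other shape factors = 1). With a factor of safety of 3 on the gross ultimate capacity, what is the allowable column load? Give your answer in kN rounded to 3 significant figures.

P_all ≈ 575 kN

Effective surcharge at the founding depth q = γ·D_f = 19.5 × 1.1 = 21.45 kPa.
q_ult = c·N_c·s_c + q·N_q + 0.5·γ·B·N_γ·s_γ
     = 18 × 21.8 × 1.07 + 21.45 × 11.5 + 0.5 × 19.5 × 0.9 × 7.61 × 0.93
     = 419.87 + 246.68 + 62.103 = 728.65 kPa.
Gross allowable pressure q_all = 728.65 / 3 = 242.88 kPa.
Footing area = 2.367 m², so allowable column load = 242.88 × 2.367 = 574.9 kN.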